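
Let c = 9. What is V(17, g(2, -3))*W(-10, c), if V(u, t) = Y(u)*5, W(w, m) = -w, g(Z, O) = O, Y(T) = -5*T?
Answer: -4250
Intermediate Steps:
V(u, t) = -25*u (V(u, t) = -5*u*5 = -25*u)
V(17, g(2, -3))*W(-10, c) = (-25*17)*(-1*(-10)) = -425*10 = -4250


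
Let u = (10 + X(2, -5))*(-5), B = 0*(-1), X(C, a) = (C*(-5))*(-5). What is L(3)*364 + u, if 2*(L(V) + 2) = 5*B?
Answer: -1028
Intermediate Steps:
X(C, a) = 25*C (X(C, a) = -5*C*(-5) = 25*C)
B = 0
u = -300 (u = (10 + 25*2)*(-5) = (10 + 50)*(-5) = 60*(-5) = -300)
L(V) = -2 (L(V) = -2 + (5*0)/2 = -2 + (½)*0 = -2 + 0 = -2)
L(3)*364 + u = -2*364 - 300 = -728 - 300 = -1028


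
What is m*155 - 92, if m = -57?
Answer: -8927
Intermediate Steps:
m*155 - 92 = -57*155 - 92 = -8835 - 92 = -8927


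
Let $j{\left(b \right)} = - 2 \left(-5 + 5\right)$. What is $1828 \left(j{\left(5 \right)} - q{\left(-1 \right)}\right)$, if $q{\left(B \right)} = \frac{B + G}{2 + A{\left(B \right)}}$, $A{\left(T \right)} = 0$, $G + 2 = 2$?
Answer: $914$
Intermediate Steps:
$G = 0$ ($G = -2 + 2 = 0$)
$q{\left(B \right)} = \frac{B}{2}$ ($q{\left(B \right)} = \frac{B + 0}{2 + 0} = \frac{B}{2}$)
$j{\left(b \right)} = 0$ ($j{\left(b \right)} = \left(-2\right) 0 = 0$)
$1828 \left(j{\left(5 \right)} - q{\left(-1 \right)}\right) = 1828 \left(0 - \frac{1}{2} \left(-1\right)\right) = 1828 \left(0 - - \frac{1}{2}\right) = 1828 \left(0 + \frac{1}{2}\right) = 1828 \cdot \frac{1}{2} = 914$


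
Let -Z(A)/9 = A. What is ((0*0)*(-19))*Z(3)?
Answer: 0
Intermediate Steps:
Z(A) = -9*A
((0*0)*(-19))*Z(3) = ((0*0)*(-19))*(-9*3) = (0*(-19))*(-27) = 0*(-27) = 0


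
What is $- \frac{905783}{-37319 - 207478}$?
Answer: $\frac{905783}{244797} \approx 3.7001$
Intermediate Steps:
$- \frac{905783}{-37319 - 207478} = - \frac{905783}{-244797} = \left(-905783\right) \left(- \frac{1}{244797}\right) = \frac{905783}{244797}$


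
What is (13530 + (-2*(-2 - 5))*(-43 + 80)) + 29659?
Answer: 43707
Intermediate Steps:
(13530 + (-2*(-2 - 5))*(-43 + 80)) + 29659 = (13530 - 2*(-7)*37) + 29659 = (13530 + 14*37) + 29659 = (13530 + 518) + 29659 = 14048 + 29659 = 43707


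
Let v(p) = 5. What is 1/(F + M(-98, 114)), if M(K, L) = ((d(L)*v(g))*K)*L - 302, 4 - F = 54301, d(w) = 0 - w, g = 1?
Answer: 1/6313441 ≈ 1.5839e-7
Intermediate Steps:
d(w) = -w
F = -54297 (F = 4 - 1*54301 = 4 - 54301 = -54297)
M(K, L) = -302 - 5*K*L² (M(K, L) = ((-L*5)*K)*L - 302 = ((-5*L)*K)*L - 302 = (-5*K*L)*L - 302 = -5*K*L² - 302 = -302 - 5*K*L²)
1/(F + M(-98, 114)) = 1/(-54297 + (-302 - 5*(-98)*114²)) = 1/(-54297 + (-302 - 5*(-98)*12996)) = 1/(-54297 + (-302 + 6368040)) = 1/(-54297 + 6367738) = 1/6313441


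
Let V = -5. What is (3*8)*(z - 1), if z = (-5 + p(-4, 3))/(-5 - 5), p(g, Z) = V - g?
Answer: -48/5 ≈ -9.6000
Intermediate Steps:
p(g, Z) = -5 - g
z = ⅗ (z = (-5 + (-5 - 1*(-4)))/(-5 - 5) = (-5 + (-5 + 4))/(-10) = (-5 - 1)*(-⅒) = -6*(-⅒) = ⅗ ≈ 0.60000)
(3*8)*(z - 1) = (3*8)*(⅗ - 1) = 24*(-⅖) = -48/5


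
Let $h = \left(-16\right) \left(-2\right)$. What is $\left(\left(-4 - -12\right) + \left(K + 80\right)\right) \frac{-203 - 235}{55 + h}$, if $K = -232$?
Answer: $\frac{21024}{29} \approx 724.97$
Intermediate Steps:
$h = 32$
$\left(\left(-4 - -12\right) + \left(K + 80\right)\right) \frac{-203 - 235}{55 + h} = \left(\left(-4 - -12\right) + \left(-232 + 80\right)\right) \frac{-203 - 235}{55 + 32} = \left(\left(-4 + 12\right) - 152\right) \left(- \frac{438}{87}\right) = \left(8 - 152\right) \left(\left(-438\right) \frac{1}{87}\right) = \left(-144\right) \left(- \frac{146}{29}\right) = \frac{21024}{29}$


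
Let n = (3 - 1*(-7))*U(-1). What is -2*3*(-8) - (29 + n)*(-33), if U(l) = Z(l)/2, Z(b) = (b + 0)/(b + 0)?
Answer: 1170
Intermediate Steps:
Z(b) = 1 (Z(b) = b/b = 1)
U(l) = ½ (U(l) = 1/2 = 1*(½) = ½)
n = 5 (n = (3 - 1*(-7))*(½) = (3 + 7)*(½) = 10*(½) = 5)
-2*3*(-8) - (29 + n)*(-33) = -2*3*(-8) - (29 + 5)*(-33) = -6*(-8) - 34*(-33) = 48 - 1*(-1122) = 48 + 1122 = 1170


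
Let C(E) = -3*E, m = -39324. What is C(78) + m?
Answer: -39558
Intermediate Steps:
C(78) + m = -3*78 - 39324 = -234 - 39324 = -39558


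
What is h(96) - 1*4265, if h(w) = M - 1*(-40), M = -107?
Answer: -4332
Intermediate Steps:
h(w) = -67 (h(w) = -107 - 1*(-40) = -107 + 40 = -67)
h(96) - 1*4265 = -67 - 1*4265 = -67 - 4265 = -4332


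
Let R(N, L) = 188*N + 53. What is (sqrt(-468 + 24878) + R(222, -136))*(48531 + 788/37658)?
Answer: 38186395090877/18829 + 913790593*sqrt(24410)/18829 ≈ 2.0356e+9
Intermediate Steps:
R(N, L) = 53 + 188*N
(sqrt(-468 + 24878) + R(222, -136))*(48531 + 788/37658) = (sqrt(-468 + 24878) + (53 + 188*222))*(48531 + 788/37658) = (sqrt(24410) + (53 + 41736))*(48531 + 788*(1/37658)) = (sqrt(24410) + 41789)*(48531 + 394/18829) = (41789 + sqrt(24410))*(913790593/18829) = 38186395090877/18829 + 913790593*sqrt(24410)/18829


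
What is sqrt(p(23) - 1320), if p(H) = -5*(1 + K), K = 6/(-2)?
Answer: I*sqrt(1310) ≈ 36.194*I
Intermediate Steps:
K = -3 (K = 6*(-1/2) = -3)
p(H) = 10 (p(H) = -5*(1 - 3) = -5*(-2) = 10)
sqrt(p(23) - 1320) = sqrt(10 - 1320) = sqrt(-1310) = I*sqrt(1310)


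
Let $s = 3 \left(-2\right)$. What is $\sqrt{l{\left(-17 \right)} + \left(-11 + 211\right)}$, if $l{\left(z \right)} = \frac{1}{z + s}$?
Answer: $\frac{3 \sqrt{11753}}{23} \approx 14.141$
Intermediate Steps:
$s = -6$
$l{\left(z \right)} = \frac{1}{-6 + z}$ ($l{\left(z \right)} = \frac{1}{z - 6} = \frac{1}{-6 + z}$)
$\sqrt{l{\left(-17 \right)} + \left(-11 + 211\right)} = \sqrt{\frac{1}{-6 - 17} + \left(-11 + 211\right)} = \sqrt{\frac{1}{-23} + 200} = \sqrt{- \frac{1}{23} + 200} = \sqrt{\frac{4599}{23}} = \frac{3 \sqrt{11753}}{23}$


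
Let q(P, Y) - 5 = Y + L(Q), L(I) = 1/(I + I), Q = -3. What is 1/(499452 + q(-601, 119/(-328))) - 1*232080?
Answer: -114059235956376/491465167 ≈ -2.3208e+5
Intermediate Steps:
L(I) = 1/(2*I)
q(P, Y) = 29/6 + Y (q(P, Y) = 5 + (Y + (½)/(-3)) = 5 + (Y + (½)*(-⅓)) = 5 + (Y - ⅙) = 5 + (-⅙ + Y) = 29/6 + Y)
1/(499452 + q(-601, 119/(-328))) - 1*232080 = 1/(499452 + (29/6 + 119/(-328))) - 1*232080 = 1/(499452 + (29/6 + 119*(-1/328))) - 232080 = 1/(499452 + (29/6 - 119/328)) - 232080 = 1/(499452 + 4399/984) - 232080 = 1/(491465167/984) - 232080 = 984/491465167 - 232080 = -114059235956376/491465167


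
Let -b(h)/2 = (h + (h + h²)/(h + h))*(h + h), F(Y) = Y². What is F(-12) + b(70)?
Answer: -29396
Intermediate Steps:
b(h) = -4*h*(h + (h + h²)/(2*h)) (b(h) = -2*(h + (h + h²)/(h + h))*(h + h) = -2*(h + (h + h²)/((2*h)))*2*h = -2*(h + (h + h²)*(1/(2*h)))*2*h = -2*(h + (h + h²)/(2*h))*2*h = -4*h*(h + (h + h²)/(2*h)))
F(-12) + b(70) = (-12)² - 2*70*(1 + 3*70) = 144 - 2*70*(1 + 210) = 144 - 2*70*211 = 144 - 29540 = -29396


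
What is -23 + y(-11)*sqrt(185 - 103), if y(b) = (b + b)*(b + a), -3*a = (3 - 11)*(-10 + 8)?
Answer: -23 + 1078*sqrt(82)/3 ≈ 3230.9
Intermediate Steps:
a = -16/3 (a = -(3 - 11)*(-10 + 8)/3 = -(-8)*(-2)/3 = -1/3*16 = -16/3 ≈ -5.3333)
y(b) = 2*b*(-16/3 + b) (y(b) = (b + b)*(b - 16/3) = (2*b)*(-16/3 + b) = 2*b*(-16/3 + b))
-23 + y(-11)*sqrt(185 - 103) = -23 + ((2/3)*(-11)*(-16 + 3*(-11)))*sqrt(185 - 103) = -23 + ((2/3)*(-11)*(-16 - 33))*sqrt(82) = -23 + ((2/3)*(-11)*(-49))*sqrt(82) = -23 + 1078*sqrt(82)/3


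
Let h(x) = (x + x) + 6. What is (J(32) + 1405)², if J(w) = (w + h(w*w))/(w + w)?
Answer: 2116276009/1024 ≈ 2.0667e+6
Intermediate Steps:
h(x) = 6 + 2*x (h(x) = 2*x + 6 = 6 + 2*x)
J(w) = (6 + w + 2*w²)/(2*w) (J(w) = (w + (6 + 2*(w*w)))/(w + w) = (w + (6 + 2*w²))/((2*w)) = (6 + w + 2*w²)*(1/(2*w)) = (6 + w + 2*w²)/(2*w))
(J(32) + 1405)² = ((½ + 32 + 3/32) + 1405)² = (1043/32 + 1405)² = (46003/32)² = 2116276009/1024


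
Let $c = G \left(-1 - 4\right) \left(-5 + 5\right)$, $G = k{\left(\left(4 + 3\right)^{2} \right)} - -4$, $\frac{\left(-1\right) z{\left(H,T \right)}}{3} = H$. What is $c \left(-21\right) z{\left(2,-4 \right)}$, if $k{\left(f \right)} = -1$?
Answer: $0$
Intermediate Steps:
$z{\left(H,T \right)} = - 3 H$
$G = 3$ ($G = -1 - -4 = -1 + 4 = 3$)
$c = 0$ ($c = 3 \left(-1 - 4\right) \left(-5 + 5\right) = 3 \left(-1 - 4\right) 0 = 3 \left(-5\right) 0 = \left(-15\right) 0 = 0$)
$c \left(-21\right) z{\left(2,-4 \right)} = 0 \left(-21\right) \left(\left(-3\right) 2\right) = 0 \left(-6\right) = 0$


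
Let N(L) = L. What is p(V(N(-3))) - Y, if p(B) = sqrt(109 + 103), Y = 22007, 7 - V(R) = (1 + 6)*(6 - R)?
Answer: -22007 + 2*sqrt(53) ≈ -21992.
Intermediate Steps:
V(R) = -35 + 7*R (V(R) = 7 - (1 + 6)*(6 - R) = 7 - 7*(6 - R) = 7 - (42 - 7*R) = 7 + (-42 + 7*R) = -35 + 7*R)
p(B) = 2*sqrt(53) (p(B) = sqrt(212) = 2*sqrt(53))
p(V(N(-3))) - Y = 2*sqrt(53) - 1*22007 = 2*sqrt(53) - 22007 = -22007 + 2*sqrt(53)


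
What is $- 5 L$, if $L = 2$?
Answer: $-10$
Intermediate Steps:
$- 5 L = \left(-5\right) 2 = -10$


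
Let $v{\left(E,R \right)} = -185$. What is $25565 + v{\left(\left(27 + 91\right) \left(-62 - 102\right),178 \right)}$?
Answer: $25380$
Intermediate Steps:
$25565 + v{\left(\left(27 + 91\right) \left(-62 - 102\right),178 \right)} = 25565 - 185 = 25380$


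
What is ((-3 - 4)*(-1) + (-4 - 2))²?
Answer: 1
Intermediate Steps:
((-3 - 4)*(-1) + (-4 - 2))² = (-7*(-1) - 6)² = (7 - 6)² = 1² = 1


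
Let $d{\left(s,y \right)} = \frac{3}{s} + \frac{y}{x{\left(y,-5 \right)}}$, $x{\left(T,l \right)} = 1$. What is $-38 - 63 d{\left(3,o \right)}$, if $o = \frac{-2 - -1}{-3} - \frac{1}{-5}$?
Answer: $- \frac{673}{5} \approx -134.6$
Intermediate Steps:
$o = \frac{8}{15}$ ($o = \left(-2 + 1\right) \left(- \frac{1}{3}\right) - - \frac{1}{5} = \left(-1\right) \left(- \frac{1}{3}\right) + \frac{1}{5} = \frac{1}{3} + \frac{1}{5} = \frac{8}{15} \approx 0.53333$)
$d{\left(s,y \right)} = y + \frac{3}{s}$ ($d{\left(s,y \right)} = \frac{3}{s} + \frac{y}{1} = \frac{3}{s} + y 1 = \frac{3}{s} + y = y + \frac{3}{s}$)
$-38 - 63 d{\left(3,o \right)} = -38 - 63 \left(\frac{8}{15} + \frac{3}{3}\right) = -38 - 63 \left(\frac{8}{15} + 3 \cdot \frac{1}{3}\right) = -38 - 63 \left(\frac{8}{15} + 1\right) = -38 - \frac{483}{5} = - \frac{673}{5}$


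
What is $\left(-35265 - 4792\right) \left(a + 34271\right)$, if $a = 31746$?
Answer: $-2644442969$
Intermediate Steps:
$\left(-35265 - 4792\right) \left(a + 34271\right) = \left(-35265 - 4792\right) \left(31746 + 34271\right) = \left(-40057\right) 66017 = -2644442969$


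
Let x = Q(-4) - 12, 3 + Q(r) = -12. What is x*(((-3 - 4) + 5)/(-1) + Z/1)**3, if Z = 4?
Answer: -5832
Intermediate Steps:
Q(r) = -15 (Q(r) = -3 - 12 = -15)
x = -27 (x = -15 - 12 = -27)
x*(((-3 - 4) + 5)/(-1) + Z/1)**3 = -27*(((-3 - 4) + 5)/(-1) + 4/1)**3 = -27*((-7 + 5)*(-1) + 4*1)**3 = -27*(-2*(-1) + 4)**3 = -27*(2 + 4)**3 = -27*6**3 = -27*216 = -5832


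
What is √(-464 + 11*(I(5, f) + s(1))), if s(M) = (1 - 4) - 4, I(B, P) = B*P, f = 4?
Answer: I*√321 ≈ 17.916*I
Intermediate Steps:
s(M) = -7 (s(M) = -3 - 4 = -7)
√(-464 + 11*(I(5, f) + s(1))) = √(-464 + 11*(5*4 - 7)) = √(-464 + 11*(20 - 7)) = √(-464 + 11*13) = √(-464 + 143) = √(-321) = I*√321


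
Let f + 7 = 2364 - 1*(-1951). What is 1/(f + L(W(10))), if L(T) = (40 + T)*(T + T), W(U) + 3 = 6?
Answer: 1/4566 ≈ 0.00021901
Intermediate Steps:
W(U) = 3 (W(U) = -3 + 6 = 3)
f = 4308 (f = -7 + (2364 - 1*(-1951)) = -7 + (2364 + 1951) = -7 + 4315 = 4308)
L(T) = 2*T*(40 + T) (L(T) = (40 + T)*(2*T) = 2*T*(40 + T))
1/(f + L(W(10))) = 1/(4308 + 2*3*(40 + 3)) = 1/(4308 + 2*3*43) = 1/(4308 + 258) = 1/4566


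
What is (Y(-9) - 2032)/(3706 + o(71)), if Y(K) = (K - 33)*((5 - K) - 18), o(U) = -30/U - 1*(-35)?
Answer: -132344/265581 ≈ -0.49832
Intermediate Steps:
o(U) = 35 - 30/U (o(U) = -30/U + 35 = 35 - 30/U)
Y(K) = (-33 + K)*(-13 - K)
(Y(-9) - 2032)/(3706 + o(71)) = ((429 - 1*(-9)**2 + 20*(-9)) - 2032)/(3706 + (35 - 30/71)) = ((429 - 1*81 - 180) - 2032)/(3706 + (35 - 30*1/71)) = ((429 - 81 - 180) - 2032)/(3706 + (35 - 30/71)) = (168 - 2032)/(3706 + 2455/71) = -1864/265581/71 = -1864*71/265581 = -132344/265581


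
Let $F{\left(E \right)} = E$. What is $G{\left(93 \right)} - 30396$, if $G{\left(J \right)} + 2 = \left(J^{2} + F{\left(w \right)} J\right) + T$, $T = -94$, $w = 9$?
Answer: $-21006$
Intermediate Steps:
$G{\left(J \right)} = -96 + J^{2} + 9 J$ ($G{\left(J \right)} = -2 - \left(94 - J^{2} - 9 J\right) = -2 + \left(-94 + J^{2} + 9 J\right) = -96 + J^{2} + 9 J$)
$G{\left(93 \right)} - 30396 = \left(-96 + 93^{2} + 9 \cdot 93\right) - 30396 = \left(-96 + 8649 + 837\right) - 30396 = 9390 - 30396 = -21006$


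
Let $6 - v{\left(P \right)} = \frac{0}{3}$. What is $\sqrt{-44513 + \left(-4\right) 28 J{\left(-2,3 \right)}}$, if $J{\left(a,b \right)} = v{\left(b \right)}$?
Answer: $i \sqrt{45185} \approx 212.57 i$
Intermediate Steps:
$v{\left(P \right)} = 6$ ($v{\left(P \right)} = 6 - \frac{0}{3} = 6 - 0 \cdot \frac{1}{3} = 6 - 0 = 6 + 0 = 6$)
$J{\left(a,b \right)} = 6$
$\sqrt{-44513 + \left(-4\right) 28 J{\left(-2,3 \right)}} = \sqrt{-44513 + \left(-4\right) 28 \cdot 6} = \sqrt{-44513 - 672} = \sqrt{-45185} = i \sqrt{45185}$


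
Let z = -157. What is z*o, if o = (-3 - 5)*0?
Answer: 0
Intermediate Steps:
o = 0 (o = -8*0 = 0)
z*o = -157*0 = 0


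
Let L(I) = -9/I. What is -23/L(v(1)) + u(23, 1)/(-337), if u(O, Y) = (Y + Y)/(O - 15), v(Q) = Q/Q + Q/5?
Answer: 61993/20220 ≈ 3.0659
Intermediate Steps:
v(Q) = 1 + Q/5 (v(Q) = 1 + Q*(1/5) = 1 + Q/5)
u(O, Y) = 2*Y/(-15 + O) (u(O, Y) = (2*Y)/(-15 + O) = 2*Y/(-15 + O))
-23/L(v(1)) + u(23, 1)/(-337) = -23/((-9/(1 + (1/5)*1))) + (2*1/(-15 + 23))/(-337) = -23/((-9/(1 + 1/5))) + (2*1/8)*(-1/337) = -23/((-9/6/5)) + (2*1*(1/8))*(-1/337) = -23/((-9*5/6)) + (1/4)*(-1/337) = -23/(-15/2) - 1/1348 = -23*(-2/15) - 1/1348 = 46/15 - 1/1348 = 61993/20220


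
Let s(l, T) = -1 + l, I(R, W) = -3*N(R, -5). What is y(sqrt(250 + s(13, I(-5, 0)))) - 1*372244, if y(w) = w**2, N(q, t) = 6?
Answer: -371982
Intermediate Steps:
I(R, W) = -18 (I(R, W) = -3*6 = -18)
y(sqrt(250 + s(13, I(-5, 0)))) - 1*372244 = (sqrt(250 + (-1 + 13)))**2 - 1*372244 = (sqrt(250 + 12))**2 - 372244 = (sqrt(262))**2 - 372244 = 262 - 372244 = -371982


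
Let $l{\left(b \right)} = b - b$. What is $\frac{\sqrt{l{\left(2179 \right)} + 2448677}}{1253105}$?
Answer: $\frac{11 \sqrt{413}}{179015} \approx 0.0012488$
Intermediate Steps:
$l{\left(b \right)} = 0$
$\frac{\sqrt{l{\left(2179 \right)} + 2448677}}{1253105} = \frac{\sqrt{0 + 2448677}}{1253105} = \sqrt{2448677} \cdot \frac{1}{1253105} = 77 \sqrt{413} \cdot \frac{1}{1253105} = \frac{11 \sqrt{413}}{179015}$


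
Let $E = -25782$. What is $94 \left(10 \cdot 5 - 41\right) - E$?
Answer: $26628$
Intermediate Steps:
$94 \left(10 \cdot 5 - 41\right) - E = 94 \left(10 \cdot 5 - 41\right) - -25782 = 94 \left(50 - 41\right) + 25782 = 94 \cdot 9 + 25782 = 846 + 25782 = 26628$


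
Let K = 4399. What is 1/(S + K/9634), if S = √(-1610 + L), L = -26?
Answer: 42379966/151862983217 - 185627912*I*√409/151862983217 ≈ 0.00027907 - 0.02472*I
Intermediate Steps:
S = 2*I*√409 (S = √(-1610 - 26) = √(-1636) = 2*I*√409 ≈ 40.448*I)
1/(S + K/9634) = 1/(2*I*√409 + 4399/9634) = 1/(4399/9634 + 2*I*√409)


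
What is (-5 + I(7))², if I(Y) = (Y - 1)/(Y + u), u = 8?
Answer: 529/25 ≈ 21.160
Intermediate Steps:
I(Y) = (-1 + Y)/(8 + Y) (I(Y) = (Y - 1)/(Y + 8) = (-1 + Y)/(8 + Y))
(-5 + I(7))² = (-5 + (-1 + 7)/(8 + 7))² = (-5 + 6/15)² = (-5 + (1/15)*6)² = (-5 + ⅖)² = (-23/5)² = 529/25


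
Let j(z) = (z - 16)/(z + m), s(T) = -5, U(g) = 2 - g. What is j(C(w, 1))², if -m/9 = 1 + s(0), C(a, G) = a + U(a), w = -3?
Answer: 49/361 ≈ 0.13573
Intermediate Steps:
C(a, G) = 2 (C(a, G) = a + (2 - a) = 2)
m = 36 (m = -9*(1 - 5) = -9*(-4) = 36)
j(z) = (-16 + z)/(36 + z) (j(z) = (z - 16)/(z + 36) = (-16 + z)/(36 + z))
j(C(w, 1))² = ((-16 + 2)/(36 + 2))² = (-14/38)² = ((1/38)*(-14))² = (-7/19)² = 49/361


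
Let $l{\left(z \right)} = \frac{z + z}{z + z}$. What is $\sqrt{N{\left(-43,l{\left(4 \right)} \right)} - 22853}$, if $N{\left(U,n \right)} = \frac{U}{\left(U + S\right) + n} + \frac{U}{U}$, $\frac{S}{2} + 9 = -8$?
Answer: $\frac{i \sqrt{32997471}}{38} \approx 151.17 i$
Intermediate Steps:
$S = -34$ ($S = -18 + 2 \left(-8\right) = -18 - 16 = -34$)
$l{\left(z \right)} = 1$ ($l{\left(z \right)} = \frac{2 z}{2 z} = 2 z \frac{1}{2 z} = 1$)
$N{\left(U,n \right)} = 1 + \frac{U}{-34 + U + n}$ ($N{\left(U,n \right)} = \frac{U}{\left(U - 34\right) + n} + \frac{U}{U} = \frac{U}{\left(-34 + U\right) + n} + 1 = \frac{U}{-34 + U + n} + 1 = 1 + \frac{U}{-34 + U + n}$)
$\sqrt{N{\left(-43,l{\left(4 \right)} \right)} - 22853} = \sqrt{\frac{-34 + 1 + 2 \left(-43\right)}{-34 - 43 + 1} - 22853} = \sqrt{\frac{-34 + 1 - 86}{-76} - 22853} = \sqrt{\left(- \frac{1}{76}\right) \left(-119\right) - 22853} = \sqrt{\frac{119}{76} - 22853} = \sqrt{- \frac{1736709}{76}} = \frac{i \sqrt{32997471}}{38}$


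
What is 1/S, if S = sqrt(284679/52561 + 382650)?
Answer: sqrt(1057146322603569)/20112751329 ≈ 0.0016166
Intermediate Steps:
S = sqrt(1057146322603569)/52561 (S = sqrt(284679*(1/52561) + 382650) = sqrt(284679/52561 + 382650) = sqrt(20112751329/52561) = sqrt(1057146322603569)/52561 ≈ 618.59)
1/S = 1/(sqrt(1057146322603569)/52561) = sqrt(1057146322603569)/20112751329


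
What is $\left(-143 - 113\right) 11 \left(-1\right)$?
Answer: $2816$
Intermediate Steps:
$\left(-143 - 113\right) 11 \left(-1\right) = \left(-143 - 113\right) \left(-11\right) = \left(-256\right) \left(-11\right) = 2816$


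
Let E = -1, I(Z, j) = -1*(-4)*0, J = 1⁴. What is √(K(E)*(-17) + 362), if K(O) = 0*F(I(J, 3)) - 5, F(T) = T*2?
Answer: √447 ≈ 21.142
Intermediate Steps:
J = 1
I(Z, j) = 0 (I(Z, j) = 4*0 = 0)
F(T) = 2*T
K(O) = -5 (K(O) = 0*(2*0) - 5 = 0*0 - 5 = 0 - 5 = -5)
√(K(E)*(-17) + 362) = √(-5*(-17) + 362) = √(85 + 362) = √447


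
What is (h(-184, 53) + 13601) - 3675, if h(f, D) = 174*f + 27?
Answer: -22063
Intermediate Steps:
h(f, D) = 27 + 174*f
(h(-184, 53) + 13601) - 3675 = ((27 + 174*(-184)) + 13601) - 3675 = ((27 - 32016) + 13601) - 3675 = (-31989 + 13601) - 3675 = -18388 - 3675 = -22063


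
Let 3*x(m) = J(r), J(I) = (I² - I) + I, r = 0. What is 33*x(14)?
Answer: 0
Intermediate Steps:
J(I) = I²
x(m) = 0 (x(m) = (⅓)*0² = (⅓)*0 = 0)
33*x(14) = 33*0 = 0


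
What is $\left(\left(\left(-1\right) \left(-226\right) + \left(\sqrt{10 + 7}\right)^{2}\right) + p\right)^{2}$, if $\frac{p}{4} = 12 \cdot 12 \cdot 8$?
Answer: $23532201$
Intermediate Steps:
$p = 4608$ ($p = 4 \cdot 12 \cdot 12 \cdot 8 = 4 \cdot 144 \cdot 8 = 4 \cdot 1152 = 4608$)
$\left(\left(\left(-1\right) \left(-226\right) + \left(\sqrt{10 + 7}\right)^{2}\right) + p\right)^{2} = \left(\left(\left(-1\right) \left(-226\right) + \left(\sqrt{10 + 7}\right)^{2}\right) + 4608\right)^{2} = \left(\left(226 + \left(\sqrt{17}\right)^{2}\right) + 4608\right)^{2} = \left(\left(226 + 17\right) + 4608\right)^{2} = \left(243 + 4608\right)^{2} = 4851^{2} = 23532201$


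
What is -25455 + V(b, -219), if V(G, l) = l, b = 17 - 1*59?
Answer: -25674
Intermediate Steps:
b = -42 (b = 17 - 59 = -42)
-25455 + V(b, -219) = -25455 - 219 = -25674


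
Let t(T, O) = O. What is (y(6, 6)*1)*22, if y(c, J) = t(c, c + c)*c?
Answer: 1584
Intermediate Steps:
y(c, J) = 2*c² (y(c, J) = (c + c)*c = (2*c)*c = 2*c²)
(y(6, 6)*1)*22 = ((2*6²)*1)*22 = ((2*36)*1)*22 = (72*1)*22 = 72*22 = 1584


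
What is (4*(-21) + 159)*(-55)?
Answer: -4125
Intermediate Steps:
(4*(-21) + 159)*(-55) = (-84 + 159)*(-55) = 75*(-55) = -4125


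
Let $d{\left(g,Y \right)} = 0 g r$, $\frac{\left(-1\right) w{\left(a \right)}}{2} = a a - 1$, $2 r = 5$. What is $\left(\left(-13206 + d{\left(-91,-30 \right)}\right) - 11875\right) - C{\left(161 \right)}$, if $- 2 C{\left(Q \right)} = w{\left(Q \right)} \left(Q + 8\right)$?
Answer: $-4405561$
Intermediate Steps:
$r = \frac{5}{2}$ ($r = \frac{1}{2} \cdot 5 = \frac{5}{2} \approx 2.5$)
$w{\left(a \right)} = 2 - 2 a^{2}$ ($w{\left(a \right)} = - 2 \left(a a - 1\right) = - 2 \left(a^{2} - 1\right) = - 2 \left(-1 + a^{2}\right) = 2 - 2 a^{2}$)
$C{\left(Q \right)} = - \frac{\left(2 - 2 Q^{2}\right) \left(8 + Q\right)}{2}$ ($C{\left(Q \right)} = - \frac{\left(2 - 2 Q^{2}\right) \left(Q + 8\right)}{2} = - \frac{\left(2 - 2 Q^{2}\right) \left(8 + Q\right)}{2}$)
$d{\left(g,Y \right)} = 0$ ($d{\left(g,Y \right)} = 0 g \frac{5}{2} = 0 \cdot \frac{5}{2} = 0$)
$\left(\left(-13206 + d{\left(-91,-30 \right)}\right) - 11875\right) - C{\left(161 \right)} = \left(\left(-13206 + 0\right) - 11875\right) - \left(-1 + 161^{2}\right) \left(8 + 161\right) = \left(-13206 - 11875\right) - \left(-1 + 25921\right) 169 = -25081 - 25920 \cdot 169 = -25081 - 4380480 = -4405561$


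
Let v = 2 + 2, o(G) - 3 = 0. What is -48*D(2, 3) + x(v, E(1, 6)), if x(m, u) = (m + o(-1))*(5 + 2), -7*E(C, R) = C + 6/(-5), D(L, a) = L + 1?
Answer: -95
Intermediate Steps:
o(G) = 3 (o(G) = 3 + 0 = 3)
v = 4
D(L, a) = 1 + L
E(C, R) = 6/35 - C/7 (E(C, R) = -(C + 6/(-5))/7 = -(C + 6*(-1/5))/7 = -(C - 6/5)/7 = -(-6/5 + C)/7 = 6/35 - C/7)
x(m, u) = 21 + 7*m (x(m, u) = (m + 3)*(5 + 2) = (3 + m)*7 = 21 + 7*m)
-48*D(2, 3) + x(v, E(1, 6)) = -48*(1 + 2) + (21 + 7*4) = -48*3 + (21 + 28) = -144 + 49 = -95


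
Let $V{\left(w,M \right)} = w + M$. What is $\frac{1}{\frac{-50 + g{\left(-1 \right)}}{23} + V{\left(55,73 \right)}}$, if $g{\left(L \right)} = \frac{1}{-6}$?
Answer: $\frac{138}{17363} \approx 0.0079479$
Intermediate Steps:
$g{\left(L \right)} = - \frac{1}{6}$
$V{\left(w,M \right)} = M + w$
$\frac{1}{\frac{-50 + g{\left(-1 \right)}}{23} + V{\left(55,73 \right)}} = \frac{1}{\frac{-50 - \frac{1}{6}}{23} + \left(73 + 55\right)} = \frac{1}{\left(- \frac{301}{6}\right) \frac{1}{23} + 128} = \frac{1}{- \frac{301}{138} + 128} = \frac{1}{\frac{17363}{138}} = \frac{138}{17363}$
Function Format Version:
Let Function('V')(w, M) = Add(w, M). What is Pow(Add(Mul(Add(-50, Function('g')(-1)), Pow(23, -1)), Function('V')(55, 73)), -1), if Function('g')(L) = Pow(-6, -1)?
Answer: Rational(138, 17363) ≈ 0.0079479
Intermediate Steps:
Function('g')(L) = Rational(-1, 6)
Function('V')(w, M) = Add(M, w)
Pow(Add(Mul(Add(-50, Function('g')(-1)), Pow(23, -1)), Function('V')(55, 73)), -1) = Pow(Add(Mul(Add(-50, Rational(-1, 6)), Pow(23, -1)), Add(73, 55)), -1) = Pow(Add(Mul(Rational(-301, 6), Rational(1, 23)), 128), -1) = Pow(Add(Rational(-301, 138), 128), -1) = Pow(Rational(17363, 138), -1) = Rational(138, 17363)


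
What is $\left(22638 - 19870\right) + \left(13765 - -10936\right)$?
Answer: $27469$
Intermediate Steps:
$\left(22638 - 19870\right) + \left(13765 - -10936\right) = 2768 + \left(13765 + 10936\right) = 2768 + 24701 = 27469$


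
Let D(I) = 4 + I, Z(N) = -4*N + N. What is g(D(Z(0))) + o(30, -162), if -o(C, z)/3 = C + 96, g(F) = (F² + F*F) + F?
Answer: -342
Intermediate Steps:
Z(N) = -3*N
g(F) = F + 2*F² (g(F) = (F² + F²) + F = 2*F² + F = F + 2*F²)
o(C, z) = -288 - 3*C (o(C, z) = -3*(C + 96) = -3*(96 + C) = -288 - 3*C)
g(D(Z(0))) + o(30, -162) = (4 - 3*0)*(1 + 2*(4 - 3*0)) + (-288 - 3*30) = (4 + 0)*(1 + 2*(4 + 0)) + (-288 - 90) = 4*(1 + 2*4) - 378 = 4*(1 + 8) - 378 = 4*9 - 378 = 36 - 378 = -342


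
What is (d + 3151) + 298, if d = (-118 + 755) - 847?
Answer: 3239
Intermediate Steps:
d = -210 (d = 637 - 847 = -210)
(d + 3151) + 298 = (-210 + 3151) + 298 = 2941 + 298 = 3239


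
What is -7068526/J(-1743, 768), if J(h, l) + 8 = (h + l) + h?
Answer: 3534263/1363 ≈ 2593.0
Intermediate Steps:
J(h, l) = -8 + l + 2*h (J(h, l) = -8 + ((h + l) + h) = -8 + (l + 2*h) = -8 + l + 2*h)
-7068526/J(-1743, 768) = -7068526/(-8 + 768 + 2*(-1743)) = -7068526/(-8 + 768 - 3486) = -7068526/(-2726) = -7068526*(-1/2726) = 3534263/1363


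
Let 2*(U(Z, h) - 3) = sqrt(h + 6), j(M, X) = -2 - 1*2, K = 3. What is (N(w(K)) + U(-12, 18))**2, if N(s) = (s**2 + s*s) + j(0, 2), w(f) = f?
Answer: (17 + sqrt(6))**2 ≈ 378.28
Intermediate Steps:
j(M, X) = -4 (j(M, X) = -2 - 2 = -4)
U(Z, h) = 3 + sqrt(6 + h)/2 (U(Z, h) = 3 + sqrt(h + 6)/2 = 3 + sqrt(6 + h)/2)
N(s) = -4 + 2*s**2 (N(s) = (s**2 + s*s) - 4 = (s**2 + s**2) - 4 = 2*s**2 - 4 = -4 + 2*s**2)
(N(w(K)) + U(-12, 18))**2 = ((-4 + 2*3**2) + (3 + sqrt(6 + 18)/2))**2 = ((-4 + 2*9) + (3 + sqrt(24)/2))**2 = ((-4 + 18) + (3 + (2*sqrt(6))/2))**2 = (14 + (3 + sqrt(6)))**2 = (17 + sqrt(6))**2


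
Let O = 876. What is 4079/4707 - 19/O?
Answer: 1161257/1374444 ≈ 0.84489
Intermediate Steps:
4079/4707 - 19/O = 4079/4707 - 19/876 = 1161257/1374444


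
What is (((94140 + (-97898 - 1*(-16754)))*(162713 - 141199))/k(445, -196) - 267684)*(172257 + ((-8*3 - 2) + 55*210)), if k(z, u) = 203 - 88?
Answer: 45726970365804/115 ≈ 3.9763e+11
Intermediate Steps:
k(z, u) = 115
(((94140 + (-97898 - 1*(-16754)))*(162713 - 141199))/k(445, -196) - 267684)*(172257 + ((-8*3 - 2) + 55*210)) = (((94140 + (-97898 - 1*(-16754)))*(162713 - 141199))/115 - 267684)*(172257 + ((-8*3 - 2) + 55*210)) = (((94140 + (-97898 + 16754))*21514)*(1/115) - 267684)*(172257 + ((-24 - 2) + 11550)) = (((94140 - 81144)*21514)*(1/115) - 267684)*(172257 + (-26 + 11550)) = ((12996*21514)*(1/115) - 267684)*(172257 + 11524) = (279595944*(1/115) - 267684)*183781 = (279595944/115 - 267684)*183781 = (248812284/115)*183781 = 45726970365804/115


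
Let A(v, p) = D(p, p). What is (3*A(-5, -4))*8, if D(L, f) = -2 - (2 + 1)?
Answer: -120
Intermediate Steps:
D(L, f) = -5 (D(L, f) = -2 - 1*3 = -2 - 3 = -5)
A(v, p) = -5
(3*A(-5, -4))*8 = (3*(-5))*8 = -15*8 = -120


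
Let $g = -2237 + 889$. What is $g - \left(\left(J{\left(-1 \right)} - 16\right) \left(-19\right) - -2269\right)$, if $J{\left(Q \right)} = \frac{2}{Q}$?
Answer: $-3959$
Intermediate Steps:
$g = -1348$
$g - \left(\left(J{\left(-1 \right)} - 16\right) \left(-19\right) - -2269\right) = -1348 - \left(\left(\frac{2}{-1} - 16\right) \left(-19\right) - -2269\right) = -1348 - \left(\left(2 \left(-1\right) - 16\right) \left(-19\right) + 2269\right) = -1348 - \left(\left(-2 - 16\right) \left(-19\right) + 2269\right) = -1348 - \left(\left(-18\right) \left(-19\right) + 2269\right) = -1348 - \left(342 + 2269\right) = -1348 - 2611 = -3959$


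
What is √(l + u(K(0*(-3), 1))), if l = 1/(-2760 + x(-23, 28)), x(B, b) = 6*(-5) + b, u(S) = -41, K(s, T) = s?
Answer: I*√312777166/2762 ≈ 6.4032*I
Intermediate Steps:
x(B, b) = -30 + b
l = -1/2762 (l = 1/(-2760 + (-30 + 28)) = 1/(-2760 - 2) = 1/(-2762) = -1/2762 ≈ -0.00036206)
√(l + u(K(0*(-3), 1))) = √(-1/2762 - 41) = √(-113243/2762) = I*√312777166/2762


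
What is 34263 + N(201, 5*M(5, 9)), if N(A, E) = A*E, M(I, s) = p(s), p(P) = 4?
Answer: 38283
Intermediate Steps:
M(I, s) = 4
34263 + N(201, 5*M(5, 9)) = 34263 + 201*(5*4) = 34263 + 201*20 = 34263 + 4020 = 38283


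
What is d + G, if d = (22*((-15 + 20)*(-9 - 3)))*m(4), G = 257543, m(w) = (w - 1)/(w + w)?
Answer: 257048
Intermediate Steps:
m(w) = (-1 + w)/(2*w) (m(w) = (-1 + w)/((2*w)) = (-1 + w)*(1/(2*w)) = (-1 + w)/(2*w))
d = -495 (d = (22*((-15 + 20)*(-9 - 3)))*((1/2)*(-1 + 4)/4) = (22*(5*(-12)))*((1/2)*(1/4)*3) = (22*(-60))*(3/8) = -1320*3/8 = -495)
d + G = -495 + 257543 = 257048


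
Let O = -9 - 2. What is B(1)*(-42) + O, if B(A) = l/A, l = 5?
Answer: -221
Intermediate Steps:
O = -11
B(A) = 5/A
B(1)*(-42) + O = (5/1)*(-42) - 11 = (5*1)*(-42) - 11 = 5*(-42) - 11 = -210 - 11 = -221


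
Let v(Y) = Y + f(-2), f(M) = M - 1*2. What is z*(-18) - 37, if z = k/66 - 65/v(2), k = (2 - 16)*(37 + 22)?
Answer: -4364/11 ≈ -396.73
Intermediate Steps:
f(M) = -2 + M (f(M) = M - 2 = -2 + M)
k = -826 (k = -14*59 = -826)
v(Y) = -4 + Y (v(Y) = Y + (-2 - 2) = Y - 4 = -4 + Y)
z = 1319/66 (z = -826/66 - 65/(-4 + 2) = -826*1/66 - 65/(-2) = -413/33 - 65*(-½) = -413/33 + 65/2 = 1319/66 ≈ 19.985)
z*(-18) - 37 = (1319/66)*(-18) - 37 = -3957/11 - 37 = -4364/11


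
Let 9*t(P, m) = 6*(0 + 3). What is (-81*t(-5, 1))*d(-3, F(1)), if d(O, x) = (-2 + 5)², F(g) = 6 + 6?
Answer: -1458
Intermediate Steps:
F(g) = 12
t(P, m) = 2 (t(P, m) = (6*(0 + 3))/9 = (6*3)/9 = (⅑)*18 = 2)
d(O, x) = 9 (d(O, x) = 3² = 9)
(-81*t(-5, 1))*d(-3, F(1)) = -81*2*9 = -162*9 = -1458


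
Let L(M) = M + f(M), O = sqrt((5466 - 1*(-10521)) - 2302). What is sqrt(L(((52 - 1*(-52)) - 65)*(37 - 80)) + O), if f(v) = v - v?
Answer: sqrt(-1677 + sqrt(13685)) ≈ 39.497*I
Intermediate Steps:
f(v) = 0
O = sqrt(13685) (O = sqrt((5466 + 10521) - 2302) = sqrt(15987 - 2302) = sqrt(13685) ≈ 116.98)
L(M) = M (L(M) = M + 0 = M)
sqrt(L(((52 - 1*(-52)) - 65)*(37 - 80)) + O) = sqrt(((52 - 1*(-52)) - 65)*(37 - 80) + sqrt(13685)) = sqrt(((52 + 52) - 65)*(-43) + sqrt(13685)) = sqrt((104 - 65)*(-43) + sqrt(13685)) = sqrt(39*(-43) + sqrt(13685)) = sqrt(-1677 + sqrt(13685))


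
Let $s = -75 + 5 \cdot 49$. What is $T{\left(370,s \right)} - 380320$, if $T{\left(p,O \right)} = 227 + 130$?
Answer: $-379963$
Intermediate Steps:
$s = 170$ ($s = -75 + 245 = 170$)
$T{\left(p,O \right)} = 357$
$T{\left(370,s \right)} - 380320 = 357 - 380320 = -379963$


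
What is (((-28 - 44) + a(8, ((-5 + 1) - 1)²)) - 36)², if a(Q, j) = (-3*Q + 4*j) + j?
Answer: 49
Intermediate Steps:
a(Q, j) = -3*Q + 5*j
(((-28 - 44) + a(8, ((-5 + 1) - 1)²)) - 36)² = (((-28 - 44) + (-3*8 + 5*((-5 + 1) - 1)²)) - 36)² = ((-72 + (-24 + 5*(-4 - 1)²)) - 36)² = ((-72 + (-24 + 5*(-5)²)) - 36)² = ((-72 + (-24 + 5*25)) - 36)² = ((-72 + (-24 + 125)) - 36)² = ((-72 + 101) - 36)² = (29 - 36)² = (-7)² = 49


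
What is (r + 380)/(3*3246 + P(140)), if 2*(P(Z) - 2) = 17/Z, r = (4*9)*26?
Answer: 368480/2727217 ≈ 0.13511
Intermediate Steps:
r = 936 (r = 36*26 = 936)
P(Z) = 2 + 17/(2*Z) (P(Z) = 2 + (17/Z)/2 = 2 + 17/(2*Z))
(r + 380)/(3*3246 + P(140)) = (936 + 380)/(3*3246 + (2 + (17/2)/140)) = 1316/(9738 + (2 + (17/2)*(1/140))) = 1316/(9738 + (2 + 17/280)) = 1316/(9738 + 577/280) = 1316/(2727217/280) = 1316*(280/2727217) = 368480/2727217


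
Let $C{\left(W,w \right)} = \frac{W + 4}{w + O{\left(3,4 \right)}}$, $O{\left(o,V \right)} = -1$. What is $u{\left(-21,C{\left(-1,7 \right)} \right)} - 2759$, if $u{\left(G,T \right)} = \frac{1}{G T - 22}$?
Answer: $- \frac{179337}{65} \approx -2759.0$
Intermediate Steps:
$C{\left(W,w \right)} = \frac{4 + W}{-1 + w}$ ($C{\left(W,w \right)} = \frac{W + 4}{w - 1} = \frac{4 + W}{-1 + w}$)
$u{\left(G,T \right)} = \frac{1}{-22 + G T}$
$u{\left(-21,C{\left(-1,7 \right)} \right)} - 2759 = \frac{1}{-22 - 21 \frac{4 - 1}{-1 + 7}} - 2759 = \frac{1}{-22 - 21 \cdot \frac{1}{6} \cdot 3} - 2759 = \frac{1}{-22 - \frac{21}{2}} - 2759 = \frac{1}{- \frac{65}{2}} - 2759 = - \frac{2}{65} - 2759 = - \frac{179337}{65}$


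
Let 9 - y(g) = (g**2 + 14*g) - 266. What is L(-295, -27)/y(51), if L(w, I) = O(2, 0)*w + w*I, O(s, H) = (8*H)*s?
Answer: -1593/608 ≈ -2.6201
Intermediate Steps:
O(s, H) = 8*H*s
L(w, I) = I*w (L(w, I) = (8*0*2)*w + w*I = 0*w + I*w = 0 + I*w = I*w)
y(g) = 275 - g**2 - 14*g (y(g) = 9 - ((g**2 + 14*g) - 266) = 9 - (-266 + g**2 + 14*g) = 9 + (266 - g**2 - 14*g) = 275 - g**2 - 14*g)
L(-295, -27)/y(51) = (-27*(-295))/(275 - 1*51**2 - 14*51) = 7965/(275 - 1*2601 - 714) = 7965/(275 - 2601 - 714) = 7965/(-3040) = 7965*(-1/3040) = -1593/608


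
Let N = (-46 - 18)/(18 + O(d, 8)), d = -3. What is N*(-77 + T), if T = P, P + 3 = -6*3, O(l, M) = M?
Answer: 3136/13 ≈ 241.23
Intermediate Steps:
P = -21 (P = -3 - 6*3 = -3 - 18 = -21)
T = -21
N = -32/13 (N = (-46 - 18)/(18 + 8) = -64/26 = -64*1/26 = -32/13 ≈ -2.4615)
N*(-77 + T) = -32*(-77 - 21)/13 = -32/13*(-98) = 3136/13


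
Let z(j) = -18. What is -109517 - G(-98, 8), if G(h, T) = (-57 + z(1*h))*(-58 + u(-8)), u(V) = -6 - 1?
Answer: -114392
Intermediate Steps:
u(V) = -7
G(h, T) = 4875 (G(h, T) = (-57 - 18)*(-58 - 7) = -75*(-65) = 4875)
-109517 - G(-98, 8) = -109517 - 1*4875 = -109517 - 4875 = -114392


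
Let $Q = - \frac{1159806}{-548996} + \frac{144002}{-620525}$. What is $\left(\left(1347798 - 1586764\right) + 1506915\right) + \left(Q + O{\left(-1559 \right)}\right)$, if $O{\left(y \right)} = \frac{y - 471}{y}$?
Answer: $\frac{336703366428989280611}{265548946590550} \approx 1.268 \cdot 10^{6}$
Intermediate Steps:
$O{\left(y \right)} = \frac{-471 + y}{y}$ ($O{\left(y \right)} = \frac{y - 471}{y} = \frac{-471 + y}{y}$)
$Q = \frac{320316048079}{170332871450}$ ($Q = \left(-1159806\right) \left(- \frac{1}{548996}\right) + 144002 \left(- \frac{1}{620525}\right) = \frac{579903}{274498} - \frac{144002}{620525} = \frac{320316048079}{170332871450} \approx 1.8805$)
$\left(\left(1347798 - 1586764\right) + 1506915\right) + \left(Q + O{\left(-1559 \right)}\right) = \left(\left(1347798 - 1586764\right) + 1506915\right) + \left(\frac{320316048079}{170332871450} + \frac{-471 - 1559}{-1559}\right) = \left(-238966 + 1506915\right) + \left(\frac{320316048079}{170332871450} - - \frac{2030}{1559}\right) = 1267949 + \left(\frac{320316048079}{170332871450} + \frac{2030}{1559}\right) = 1267949 + \frac{845148447998661}{265548946590550} = \frac{336703366428989280611}{265548946590550}$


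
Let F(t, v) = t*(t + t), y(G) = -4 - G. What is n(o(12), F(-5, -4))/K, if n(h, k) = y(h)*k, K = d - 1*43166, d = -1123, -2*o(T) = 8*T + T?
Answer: -2500/44289 ≈ -0.056447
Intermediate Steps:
F(t, v) = 2*t² (F(t, v) = t*(2*t) = 2*t²)
o(T) = -9*T/2 (o(T) = -(8*T + T)/2 = -9*T/2)
K = -44289 (K = -1123 - 1*43166 = -1123 - 43166 = -44289)
n(h, k) = k*(-4 - h) (n(h, k) = (-4 - h)*k = k*(-4 - h))
n(o(12), F(-5, -4))/K = -2*(-5)²*(4 - 9/2*12)/(-44289) = -2*25*(4 - 54)*(-1/44289) = -1*50*(-50)*(-1/44289) = 2500*(-1/44289) = -2500/44289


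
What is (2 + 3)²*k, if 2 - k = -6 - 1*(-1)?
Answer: 175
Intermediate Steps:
k = 7 (k = 2 - (-6 - 1*(-1)) = 2 - (-6 + 1) = 2 - 1*(-5) = 2 + 5 = 7)
(2 + 3)²*k = (2 + 3)²*7 = 5²*7 = 25*7 = 175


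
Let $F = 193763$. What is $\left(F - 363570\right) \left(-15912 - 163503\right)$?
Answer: $30465922905$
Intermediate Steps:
$\left(F - 363570\right) \left(-15912 - 163503\right) = \left(193763 - 363570\right) \left(-15912 - 163503\right) = \left(-169807\right) \left(-179415\right) = 30465922905$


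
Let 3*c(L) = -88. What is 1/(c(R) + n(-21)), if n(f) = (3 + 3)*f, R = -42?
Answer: -3/466 ≈ -0.0064378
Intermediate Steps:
c(L) = -88/3 (c(L) = (1/3)*(-88) = -88/3)
n(f) = 6*f
1/(c(R) + n(-21)) = 1/(-88/3 + 6*(-21)) = 1/(-88/3 - 126) = 1/(-466/3) = -3/466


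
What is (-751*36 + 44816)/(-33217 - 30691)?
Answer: -4445/15977 ≈ -0.27821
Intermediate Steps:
(-751*36 + 44816)/(-33217 - 30691) = (-27036 + 44816)/(-63908) = 17780*(-1/63908) = -4445/15977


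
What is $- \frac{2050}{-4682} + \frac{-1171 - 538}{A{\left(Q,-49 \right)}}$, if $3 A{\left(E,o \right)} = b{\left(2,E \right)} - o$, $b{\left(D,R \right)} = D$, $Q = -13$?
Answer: $- \frac{3983344}{39797} \approx -100.09$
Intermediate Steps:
$A{\left(E,o \right)} = \frac{2}{3} - \frac{o}{3}$ ($A{\left(E,o \right)} = \frac{2 - o}{3} = \frac{2}{3} - \frac{o}{3}$)
$- \frac{2050}{-4682} + \frac{-1171 - 538}{A{\left(Q,-49 \right)}} = - \frac{2050}{-4682} + \frac{-1171 - 538}{\frac{2}{3} - - \frac{49}{3}} = \left(-2050\right) \left(- \frac{1}{4682}\right) + \frac{-1171 - 538}{\frac{2}{3} + \frac{49}{3}} = \frac{1025}{2341} - \frac{1709}{17} = - \frac{3983344}{39797}$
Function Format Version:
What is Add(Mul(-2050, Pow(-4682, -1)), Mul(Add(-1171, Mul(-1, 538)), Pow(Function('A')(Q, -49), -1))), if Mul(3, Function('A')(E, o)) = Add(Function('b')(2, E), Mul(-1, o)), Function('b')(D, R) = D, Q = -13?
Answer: Rational(-3983344, 39797) ≈ -100.09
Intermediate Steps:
Function('A')(E, o) = Add(Rational(2, 3), Mul(Rational(-1, 3), o)) (Function('A')(E, o) = Mul(Rational(1, 3), Add(2, Mul(-1, o))) = Add(Rational(2, 3), Mul(Rational(-1, 3), o)))
Add(Mul(-2050, Pow(-4682, -1)), Mul(Add(-1171, Mul(-1, 538)), Pow(Function('A')(Q, -49), -1))) = Add(Mul(-2050, Pow(-4682, -1)), Mul(Add(-1171, Mul(-1, 538)), Pow(Add(Rational(2, 3), Mul(Rational(-1, 3), -49)), -1))) = Add(Mul(-2050, Rational(-1, 4682)), Mul(Add(-1171, -538), Pow(Add(Rational(2, 3), Rational(49, 3)), -1))) = Add(Rational(1025, 2341), Mul(-1709, Pow(17, -1))) = Add(Rational(1025, 2341), Mul(-1709, Rational(1, 17))) = Add(Rational(1025, 2341), Rational(-1709, 17)) = Rational(-3983344, 39797)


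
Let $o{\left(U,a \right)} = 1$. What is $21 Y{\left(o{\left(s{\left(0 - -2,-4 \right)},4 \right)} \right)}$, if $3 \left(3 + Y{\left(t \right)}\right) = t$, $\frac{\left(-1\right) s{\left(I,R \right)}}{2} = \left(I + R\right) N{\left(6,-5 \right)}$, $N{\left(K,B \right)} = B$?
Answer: $-56$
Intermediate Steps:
$s{\left(I,R \right)} = 10 I + 10 R$ ($s{\left(I,R \right)} = - 2 \left(I + R\right) \left(-5\right) = - 2 \left(- 5 I - 5 R\right) = 10 I + 10 R$)
$Y{\left(t \right)} = -3 + \frac{t}{3}$
$21 Y{\left(o{\left(s{\left(0 - -2,-4 \right)},4 \right)} \right)} = 21 \left(-3 + \frac{1}{3} \cdot 1\right) = 21 \left(-3 + \frac{1}{3}\right) = 21 \left(- \frac{8}{3}\right) = -56$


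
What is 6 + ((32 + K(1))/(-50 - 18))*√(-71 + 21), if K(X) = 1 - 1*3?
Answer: 6 - 75*I*√2/34 ≈ 6.0 - 3.1196*I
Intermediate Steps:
K(X) = -2 (K(X) = 1 - 3 = -2)
6 + ((32 + K(1))/(-50 - 18))*√(-71 + 21) = 6 + ((32 - 2)/(-50 - 18))*√(-71 + 21) = 6 + (30/(-68))*√(-50) = 6 + (30*(-1/68))*(5*I*√2) = 6 - 75*I*√2/34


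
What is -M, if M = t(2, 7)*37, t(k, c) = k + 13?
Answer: -555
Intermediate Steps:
t(k, c) = 13 + k
M = 555 (M = (13 + 2)*37 = 15*37 = 555)
-M = -1*555 = -555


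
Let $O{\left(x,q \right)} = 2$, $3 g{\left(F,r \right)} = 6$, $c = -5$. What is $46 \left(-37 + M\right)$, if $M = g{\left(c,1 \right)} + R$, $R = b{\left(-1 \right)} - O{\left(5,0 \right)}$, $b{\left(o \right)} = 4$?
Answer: $-1518$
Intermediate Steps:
$g{\left(F,r \right)} = 2$ ($g{\left(F,r \right)} = \frac{1}{3} \cdot 6 = 2$)
$R = 2$ ($R = 4 - 2 = 2$)
$M = 4$ ($M = 2 + 2 = 4$)
$46 \left(-37 + M\right) = 46 \left(-37 + 4\right) = 46 \left(-33\right) = -1518$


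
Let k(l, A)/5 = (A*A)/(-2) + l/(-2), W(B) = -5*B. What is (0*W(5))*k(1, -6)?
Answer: 0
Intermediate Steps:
k(l, A) = -5*l/2 - 5*A²/2 (k(l, A) = 5*((A*A)/(-2) + l/(-2)) = 5*(A²*(-½) + l*(-½)) = 5*(-A²/2 - l/2) = 5*(-l/2 - A²/2) = -5*l/2 - 5*A²/2)
(0*W(5))*k(1, -6) = (0*(-5*5))*(-5/2*1 - 5/2*(-6)²) = (0*(-25))*(-5/2 - 5/2*36) = 0*(-5/2 - 90) = 0*(-185/2) = 0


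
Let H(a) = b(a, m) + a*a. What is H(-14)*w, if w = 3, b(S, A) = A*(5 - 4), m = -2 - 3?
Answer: 573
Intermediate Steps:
m = -5
b(S, A) = A (b(S, A) = A*1 = A)
H(a) = -5 + a² (H(a) = -5 + a*a = -5 + a²)
H(-14)*w = (-5 + (-14)²)*3 = (-5 + 196)*3 = 191*3 = 573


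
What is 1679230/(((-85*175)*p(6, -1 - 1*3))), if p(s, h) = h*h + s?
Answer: -23989/4675 ≈ -5.1313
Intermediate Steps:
p(s, h) = s + h**2 (p(s, h) = h**2 + s = s + h**2)
1679230/(((-85*175)*p(6, -1 - 1*3))) = 1679230/(((-85*175)*(6 + (-1 - 1*3)**2))) = 1679230/((-14875*(6 + (-1 - 3)**2))) = 1679230/((-14875*(6 + (-4)**2))) = 1679230/((-14875*(6 + 16))) = 1679230/((-14875*22)) = 1679230/(-327250) = 1679230*(-1/327250) = -23989/4675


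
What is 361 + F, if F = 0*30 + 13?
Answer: 374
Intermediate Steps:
F = 13 (F = 0 + 13 = 13)
361 + F = 361 + 13 = 374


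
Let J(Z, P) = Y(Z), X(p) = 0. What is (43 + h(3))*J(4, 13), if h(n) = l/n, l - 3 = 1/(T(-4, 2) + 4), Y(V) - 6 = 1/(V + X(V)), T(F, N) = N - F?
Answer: 6605/24 ≈ 275.21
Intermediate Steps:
Y(V) = 6 + 1/V (Y(V) = 6 + 1/(V + 0) = 6 + 1/V)
J(Z, P) = 6 + 1/Z
l = 31/10 (l = 3 + 1/((2 - 1*(-4)) + 4) = 3 + 1/((2 + 4) + 4) = 3 + 1/(6 + 4) = 3 + 1/10 = 3 + ⅒ = 31/10 ≈ 3.1000)
h(n) = 31/(10*n)
(43 + h(3))*J(4, 13) = (43 + (31/10)/3)*(6 + 1/4) = (43 + (31/10)*(⅓))*(6 + ¼) = (43 + 31/30)*(25/4) = (1321/30)*(25/4) = 6605/24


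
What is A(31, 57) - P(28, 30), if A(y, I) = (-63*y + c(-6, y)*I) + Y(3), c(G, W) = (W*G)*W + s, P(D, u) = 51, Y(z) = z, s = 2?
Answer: -330549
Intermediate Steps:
c(G, W) = 2 + G*W**2 (c(G, W) = (W*G)*W + 2 = (G*W)*W + 2 = G*W**2 + 2 = 2 + G*W**2)
A(y, I) = 3 - 63*y + I*(2 - 6*y**2) (A(y, I) = (-63*y + (2 - 6*y**2)*I) + 3 = (-63*y + I*(2 - 6*y**2)) + 3 = 3 - 63*y + I*(2 - 6*y**2))
A(31, 57) - P(28, 30) = (3 - 63*31 - 2*57*(-1 + 3*31**2)) - 1*51 = (3 - 1953 - 2*57*(-1 + 3*961)) - 51 = (3 - 1953 - 2*57*(-1 + 2883)) - 51 = (3 - 1953 - 2*57*2882) - 51 = (3 - 1953 - 328548) - 51 = -330498 - 51 = -330549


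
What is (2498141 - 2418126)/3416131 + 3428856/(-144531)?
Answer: -1300206292019/54859647729 ≈ -23.701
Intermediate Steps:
(2498141 - 2418126)/3416131 + 3428856/(-144531) = 80015*(1/3416131) + 3428856*(-1/144531) = 80015/3416131 - 380984/16059 = -1300206292019/54859647729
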